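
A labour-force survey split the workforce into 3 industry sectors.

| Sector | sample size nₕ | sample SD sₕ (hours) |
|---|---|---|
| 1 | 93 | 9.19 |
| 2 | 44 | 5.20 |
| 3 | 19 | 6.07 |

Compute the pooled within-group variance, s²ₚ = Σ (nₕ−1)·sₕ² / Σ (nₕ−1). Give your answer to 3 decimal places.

62.718

Degrees of freedom: 92 + 43 + 18 = 153.
Σ(nₕ−1)sₕ² = 92·84.4561 + 43·27.04 + 18·36.8449 = 9595.8894.
s²ₚ = 9595.8894 / 153 = 62.71823... → 62.718.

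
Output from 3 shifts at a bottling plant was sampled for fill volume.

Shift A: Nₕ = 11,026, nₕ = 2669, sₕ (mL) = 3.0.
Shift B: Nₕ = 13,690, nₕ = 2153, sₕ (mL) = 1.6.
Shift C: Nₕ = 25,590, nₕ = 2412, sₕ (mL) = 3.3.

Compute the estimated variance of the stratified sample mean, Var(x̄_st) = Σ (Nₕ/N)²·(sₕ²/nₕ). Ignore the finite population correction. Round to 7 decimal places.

0.0014183

N = 50306; Wₕ = Nₕ/N.
shift A: (11026/50306)²·3.0²/2669 = 0.0001619908
shift B: (13690/50306)²·1.6²/2153 = 0.0000880569
shift C: (25590/50306)²·3.3²/2412 = 0.0011682925
Sum = 0.0014183401 → 0.0014183.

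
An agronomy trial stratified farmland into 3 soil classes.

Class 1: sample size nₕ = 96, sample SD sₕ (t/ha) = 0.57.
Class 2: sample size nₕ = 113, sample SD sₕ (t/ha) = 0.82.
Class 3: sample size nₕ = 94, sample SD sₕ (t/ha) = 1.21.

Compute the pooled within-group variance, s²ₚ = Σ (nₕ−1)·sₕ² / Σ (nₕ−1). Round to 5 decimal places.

Degrees of freedom: 95 + 112 + 93 = 300.
Σ(nₕ−1)sₕ² = 95·0.3249 + 112·0.6724 + 93·1.4641 = 242.3356.
s²ₚ = 242.3356 / 300 = 0.8077853... → 0.80779.

0.80779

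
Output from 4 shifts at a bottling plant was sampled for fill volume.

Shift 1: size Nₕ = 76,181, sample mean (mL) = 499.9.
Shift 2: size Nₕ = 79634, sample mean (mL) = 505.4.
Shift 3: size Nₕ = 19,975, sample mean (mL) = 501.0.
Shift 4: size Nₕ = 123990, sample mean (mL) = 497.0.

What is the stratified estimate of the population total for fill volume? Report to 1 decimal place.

149960410.5

1: 76181·499.9 = 38082881.9
2: 79634·505.4 = 40247023.6
3: 19975·501.0 = 10007475
4: 123990·497.0 = 61623030
τ̂ = Σ Nₕx̄ₕ = 149960410.5.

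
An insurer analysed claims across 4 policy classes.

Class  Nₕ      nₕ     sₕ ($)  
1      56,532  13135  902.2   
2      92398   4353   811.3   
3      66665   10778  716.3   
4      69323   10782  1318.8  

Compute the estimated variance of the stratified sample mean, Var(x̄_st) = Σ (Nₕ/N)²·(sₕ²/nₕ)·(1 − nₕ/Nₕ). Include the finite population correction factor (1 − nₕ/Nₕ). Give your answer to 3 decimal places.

N = 284918; Wₕ = Nₕ/N.
class 1: (56532/284918)²·902.2²/13135·(1 − 13135/56532) = 1.872793
class 2: (92398/284918)²·811.3²/4353·(1 − 4353/92398) = 15.153110
class 3: (66665/284918)²·716.3²/10778·(1 − 10778/66665) = 2.184845
class 4: (69323/284918)²·1318.8²/10782·(1 − 10782/69323) = 8.064107
Sum = 27.274855 → 27.275.

27.275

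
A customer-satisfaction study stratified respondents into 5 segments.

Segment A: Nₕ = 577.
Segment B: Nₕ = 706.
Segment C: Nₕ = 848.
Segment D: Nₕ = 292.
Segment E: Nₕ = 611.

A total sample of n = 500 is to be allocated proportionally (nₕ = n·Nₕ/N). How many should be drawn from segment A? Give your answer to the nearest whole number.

95

N = 577 + 706 + 848 + 292 + 611 = 3034.
n_A = 500·577/3034 = 95.089... → 95.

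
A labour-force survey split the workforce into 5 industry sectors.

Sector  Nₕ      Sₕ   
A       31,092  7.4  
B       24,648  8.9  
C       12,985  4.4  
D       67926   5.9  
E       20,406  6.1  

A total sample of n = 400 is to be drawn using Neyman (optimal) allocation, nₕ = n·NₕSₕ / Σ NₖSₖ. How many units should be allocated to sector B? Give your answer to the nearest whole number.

Σ NₕSₕ = 31092·7.4 + 24648·8.9 + 12985·4.4 + 67926·5.9 + 20406·6.1 = 1031822.
Share for B: 219367.2/1031822 = 0.21260.
n_B = 400 × 0.21260 = 85.041... → 85.

85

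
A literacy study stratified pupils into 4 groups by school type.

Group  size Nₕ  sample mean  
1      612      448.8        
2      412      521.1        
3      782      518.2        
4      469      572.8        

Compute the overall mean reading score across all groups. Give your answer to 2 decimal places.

511.31

N = 612 + 412 + 782 + 469 = 2275.
The stratified mean weights each stratum mean by its population share Nₕ/N.
Σ Nₕx̄ₕ = 612·448.8 + 412·521.1 + 782·518.2 + 469·572.8 = 274665.6 + 214693.2 + 405232.4 + 268643.2 = 1163234.4.
Divide by N: 1163234.4 / 2275 = 511.3118... → 511.31.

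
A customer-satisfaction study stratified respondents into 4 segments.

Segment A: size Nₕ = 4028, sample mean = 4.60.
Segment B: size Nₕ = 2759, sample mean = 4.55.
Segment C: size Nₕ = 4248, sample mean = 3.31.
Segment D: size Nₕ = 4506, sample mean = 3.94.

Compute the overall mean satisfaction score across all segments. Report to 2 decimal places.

4.05

N = 4028 + 2759 + 4248 + 4506 = 15541.
The stratified mean weights each stratum mean by its population share Nₕ/N.
Σ Nₕx̄ₕ = 4028·4.60 + 2759·4.55 + 4248·3.31 + 4506·3.94 = 18528.8 + 12553.45 + 14060.88 + 17753.64 = 62896.77.
Divide by N: 62896.77 / 15541 = 4.0472... → 4.05.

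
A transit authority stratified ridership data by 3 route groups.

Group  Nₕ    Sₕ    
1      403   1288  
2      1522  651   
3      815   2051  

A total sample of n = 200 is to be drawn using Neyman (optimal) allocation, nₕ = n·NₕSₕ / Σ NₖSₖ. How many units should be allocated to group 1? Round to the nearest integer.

Σ NₕSₕ = 403·1288 + 1522·651 + 815·2051 = 3181451.
Share for 1: 519064/3181451 = 0.16315.
n_1 = 200 × 0.16315 = 32.631... → 33.

33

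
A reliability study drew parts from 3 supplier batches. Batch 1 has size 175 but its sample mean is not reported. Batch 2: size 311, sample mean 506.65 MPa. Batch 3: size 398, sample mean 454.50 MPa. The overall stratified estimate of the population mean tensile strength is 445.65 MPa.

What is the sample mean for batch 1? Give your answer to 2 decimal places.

317.12

N = 175 + 311 + 398 = 884.
Overall total = μ·N = 445.65·884 = 393954.6.
Subtract the known strata: 311·506.65 + 398·454.50 = 338459.15.
Remaining total for batch 1: 393954.6 − 338459.15 = 55495.45.
Divide by its size: 55495.45 / 175 = 317.1169... → 317.12.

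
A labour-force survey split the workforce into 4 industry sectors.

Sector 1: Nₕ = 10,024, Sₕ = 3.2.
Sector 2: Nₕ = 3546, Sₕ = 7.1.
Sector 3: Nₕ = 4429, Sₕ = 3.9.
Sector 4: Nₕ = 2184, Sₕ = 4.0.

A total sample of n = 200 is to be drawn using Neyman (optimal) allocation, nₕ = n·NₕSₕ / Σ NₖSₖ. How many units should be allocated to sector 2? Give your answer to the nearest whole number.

Σ NₕSₕ = 10024·3.2 + 3546·7.1 + 4429·3.9 + 2184·4.0 = 83262.5.
Share for 2: 25176.6/83262.5 = 0.30238.
n_2 = 200 × 0.30238 = 60.475... → 60.

60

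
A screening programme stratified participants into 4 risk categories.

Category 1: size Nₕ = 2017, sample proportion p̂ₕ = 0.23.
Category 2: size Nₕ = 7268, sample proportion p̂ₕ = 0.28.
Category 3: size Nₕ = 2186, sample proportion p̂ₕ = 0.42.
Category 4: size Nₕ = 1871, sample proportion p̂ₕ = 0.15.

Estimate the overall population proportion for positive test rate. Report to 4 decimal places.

0.2771

Wₕ = Nₕ/N with N = 13342: 0.1512, 0.5447, 0.1638, 0.1402.
p̂_st = 0.1512·0.23 + 0.5447·0.28 + 0.1638·0.42 + 0.1402·0.15 ≈ 0.277149... → 0.2771.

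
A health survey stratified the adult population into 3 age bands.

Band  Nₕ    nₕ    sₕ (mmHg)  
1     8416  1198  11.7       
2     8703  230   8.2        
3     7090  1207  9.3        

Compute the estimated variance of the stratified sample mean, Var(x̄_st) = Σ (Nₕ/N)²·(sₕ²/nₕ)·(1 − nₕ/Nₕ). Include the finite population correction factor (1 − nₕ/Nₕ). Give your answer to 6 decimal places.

N = 24209. Term for each stratum: Wₕ²sₕ²/nₕ·(1−nₕ/Nₕ).
Var(x̄_st) = 0.011843602 + 0.036783441 + 0.005099763 = 0.053726807 → 0.053727.

0.053727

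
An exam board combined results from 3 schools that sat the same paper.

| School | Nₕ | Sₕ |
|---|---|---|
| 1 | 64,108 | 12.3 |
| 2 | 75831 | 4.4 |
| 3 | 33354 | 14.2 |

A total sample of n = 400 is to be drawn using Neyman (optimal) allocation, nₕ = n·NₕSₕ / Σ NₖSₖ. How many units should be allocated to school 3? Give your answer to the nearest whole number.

1: NₕSₕ = 64108·12.3 = 788528.4
2: NₕSₕ = 75831·4.4 = 333656.4
3: NₕSₕ = 33354·14.2 = 473626.8
Σ NₕSₕ = 1595811.6.
n_3 = 400·473626.8/1595811.6 = 118.717... → 119.

119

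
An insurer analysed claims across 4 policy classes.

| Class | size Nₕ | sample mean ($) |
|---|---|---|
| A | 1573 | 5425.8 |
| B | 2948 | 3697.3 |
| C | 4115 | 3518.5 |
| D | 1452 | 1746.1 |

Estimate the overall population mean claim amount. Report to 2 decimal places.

N = 10088; weights Wₕ = Nₕ/N = (0.1559, 0.2922, 0.4079, 0.1439).
x̄_st = Σ Wₕ·x̄ₕ = 0.1559·5425.8 + 0.2922·3697.3 + 0.4079·3518.5 + 0.1439·1746.1 ≈ 3613.0441...
→ 3613.04.

3613.04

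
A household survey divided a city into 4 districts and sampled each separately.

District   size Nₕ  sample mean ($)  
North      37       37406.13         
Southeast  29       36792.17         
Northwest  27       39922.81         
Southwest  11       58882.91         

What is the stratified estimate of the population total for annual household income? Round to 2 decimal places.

North: 37·37406.13 = 1384026.81
Southeast: 29·36792.17 = 1066972.93
Northwest: 27·39922.81 = 1077915.87
Southwest: 11·58882.91 = 647712.01
τ̂ = Σ Nₕx̄ₕ = 4176627.62.

4176627.62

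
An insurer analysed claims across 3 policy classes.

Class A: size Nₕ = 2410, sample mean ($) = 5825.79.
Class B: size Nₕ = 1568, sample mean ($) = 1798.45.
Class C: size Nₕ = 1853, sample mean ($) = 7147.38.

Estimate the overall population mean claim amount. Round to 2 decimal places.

x̄_st = (Σ Nₕx̄ₕ) / (Σ Nₕ) = (2410·5825.79 + 1568·1798.45 + 1853·7147.38) / 5831
= 30104218.64 / 5831 = 5162.7883... → 5162.79.

5162.79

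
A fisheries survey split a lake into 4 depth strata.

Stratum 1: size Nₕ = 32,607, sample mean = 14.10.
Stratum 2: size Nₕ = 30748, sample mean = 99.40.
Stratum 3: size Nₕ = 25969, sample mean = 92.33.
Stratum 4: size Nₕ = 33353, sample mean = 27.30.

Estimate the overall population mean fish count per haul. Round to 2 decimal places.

55.63

N = 32607 + 30748 + 25969 + 33353 = 122677.
Overall mean = Σ (Nₕ/N)·x̄ₕ — weight by population share, not a simple average.
Σ Nₕx̄ₕ = 32607·14.10 + 30748·99.40 + 25969·92.33 + 33353·27.30 = 459758.7 + 3056351.2 + 2397717.77 + 910536.9 = 6824364.57.
Divide by N: 6824364.57 / 122677 = 55.6287... → 55.63.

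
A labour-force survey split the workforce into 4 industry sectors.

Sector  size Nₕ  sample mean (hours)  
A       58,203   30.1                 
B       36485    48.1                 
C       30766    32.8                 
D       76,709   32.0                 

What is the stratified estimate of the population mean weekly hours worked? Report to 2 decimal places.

N = 58203 + 36485 + 30766 + 76709 = 202163.
The stratified mean weights each stratum mean by its population share Nₕ/N.
Σ Nₕx̄ₕ = 58203·30.1 + 36485·48.1 + 30766·32.8 + 76709·32.0 = 1751910.3 + 1754928.5 + 1009124.8 + 2454688 = 6970651.6.
Divide by N: 6970651.6 / 202163 = 34.4804... → 34.48.

34.48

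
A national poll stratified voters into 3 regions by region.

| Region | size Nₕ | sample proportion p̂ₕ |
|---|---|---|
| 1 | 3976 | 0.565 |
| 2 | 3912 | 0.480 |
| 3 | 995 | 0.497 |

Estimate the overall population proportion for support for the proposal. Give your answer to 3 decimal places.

N = 3976 + 3912 + 995 = 8883.
Overall proportion = Σ (Nₕ/N)·p̂ₕ.
Σ Nₕp̂ₕ = 2246.44 + 1877.76 + 494.515 = 4618.715.
4618.715 / 8883 = 0.51995... → 0.520.

0.520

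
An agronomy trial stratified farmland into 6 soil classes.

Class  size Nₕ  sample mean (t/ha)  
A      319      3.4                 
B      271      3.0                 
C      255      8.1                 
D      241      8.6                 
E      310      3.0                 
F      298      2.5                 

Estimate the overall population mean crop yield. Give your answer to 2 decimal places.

4.55

x̄_st = (Σ Nₕx̄ₕ) / (Σ Nₕ) = (319·3.4 + 271·3.0 + 255·8.1 + 241·8.6 + 310·3.0 + 298·2.5) / 1694
= 7710.7 / 1694 = 4.5518... → 4.55.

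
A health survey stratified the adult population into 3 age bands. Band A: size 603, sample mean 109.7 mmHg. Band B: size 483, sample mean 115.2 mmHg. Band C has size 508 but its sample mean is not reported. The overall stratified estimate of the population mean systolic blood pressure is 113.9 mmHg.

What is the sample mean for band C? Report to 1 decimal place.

Σ Nₕx̄ₕ = N·μ, so 508·x̄_C = 1594·113.9 − (603·109.7 + 483·115.2).
= 181556.6 − 121790.7 = 59765.9.
x̄_C = 59765.9 / 508 = 117.649... → 117.6.

117.6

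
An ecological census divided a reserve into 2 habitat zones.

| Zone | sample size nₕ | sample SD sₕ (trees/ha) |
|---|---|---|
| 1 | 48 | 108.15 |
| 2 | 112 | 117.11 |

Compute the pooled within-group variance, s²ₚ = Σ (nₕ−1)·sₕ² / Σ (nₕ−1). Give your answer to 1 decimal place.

13114.4

1: (48−1)·108.15² = 47·11696.4225 = 549731.8575
2: (112−1)·117.11² = 111·13714.7521 = 1522337.4831
Numerator = 2072069.3406; denominator = Σ(nₕ−1) = 158.
s²ₚ = 2072069.3406/158 = 13114.363... → 13114.4.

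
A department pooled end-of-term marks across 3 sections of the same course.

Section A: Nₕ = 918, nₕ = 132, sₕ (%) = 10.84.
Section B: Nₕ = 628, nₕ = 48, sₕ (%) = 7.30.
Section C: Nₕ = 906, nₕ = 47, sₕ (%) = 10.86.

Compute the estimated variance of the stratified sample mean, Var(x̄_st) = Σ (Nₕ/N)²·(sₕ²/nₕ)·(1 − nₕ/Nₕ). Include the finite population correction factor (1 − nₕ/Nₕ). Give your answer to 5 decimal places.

0.49891

N = 2452; Wₕ = Nₕ/N.
section A: (918/2452)²·10.84²/132·(1 − 132/918) = 0.10683386
section B: (628/2452)²·7.30²/48·(1 − 48/628) = 0.06725912
section C: (906/2452)²·10.86²/47·(1 − 47/906) = 0.32481960
Sum = 0.49891258 → 0.49891.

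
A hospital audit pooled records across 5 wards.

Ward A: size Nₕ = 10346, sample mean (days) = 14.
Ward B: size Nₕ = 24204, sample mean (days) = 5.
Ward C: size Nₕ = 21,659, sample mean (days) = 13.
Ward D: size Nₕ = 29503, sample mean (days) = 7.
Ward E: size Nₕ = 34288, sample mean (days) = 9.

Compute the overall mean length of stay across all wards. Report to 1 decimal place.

x̄_st = (Σ Nₕx̄ₕ) / (Σ Nₕ) = (10346·14 + 24204·5 + 21659·13 + 29503·7 + 34288·9) / 120000
= 1062544 / 120000 = 8.855... → 8.9.

8.9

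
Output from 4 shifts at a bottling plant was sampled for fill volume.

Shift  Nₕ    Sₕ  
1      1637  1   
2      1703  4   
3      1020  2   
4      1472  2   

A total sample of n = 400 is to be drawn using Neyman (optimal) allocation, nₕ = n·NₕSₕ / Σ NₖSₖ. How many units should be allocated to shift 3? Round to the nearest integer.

Σ NₕSₕ = 1637·1 + 1703·4 + 1020·2 + 1472·2 = 13433.
Share for 3: 2040/13433 = 0.15186.
n_3 = 400 × 0.15186 = 60.746... → 61.

61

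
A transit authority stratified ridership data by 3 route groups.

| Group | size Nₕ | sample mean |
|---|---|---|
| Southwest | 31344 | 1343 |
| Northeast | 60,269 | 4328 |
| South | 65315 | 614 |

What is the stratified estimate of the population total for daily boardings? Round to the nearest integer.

343042634

Population total = Σ Nₕ·x̄ₕ (each stratum's size times its mean).
31344·1343 + 60269·4328 + 65315·614 = 42094992 + 260844232 + 40103410 = 343042634.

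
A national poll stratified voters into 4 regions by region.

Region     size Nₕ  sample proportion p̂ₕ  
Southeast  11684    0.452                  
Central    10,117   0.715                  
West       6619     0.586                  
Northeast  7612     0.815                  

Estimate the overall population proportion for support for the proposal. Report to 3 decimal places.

0.627

Wₕ = Nₕ/N with N = 36032: 0.3243, 0.2808, 0.1837, 0.2113.
p̂_st = 0.3243·0.452 + 0.2808·0.715 + 0.1837·0.586 + 0.2113·0.815 ≈ 0.62715... → 0.627.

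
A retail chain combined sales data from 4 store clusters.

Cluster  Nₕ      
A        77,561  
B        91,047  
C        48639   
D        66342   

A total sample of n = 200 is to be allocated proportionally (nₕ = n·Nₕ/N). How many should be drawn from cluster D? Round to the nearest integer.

47

Share of cluster D = 66342/283589 = 0.23394.
Allocate 200 × 0.23394 = 46.787... → 47.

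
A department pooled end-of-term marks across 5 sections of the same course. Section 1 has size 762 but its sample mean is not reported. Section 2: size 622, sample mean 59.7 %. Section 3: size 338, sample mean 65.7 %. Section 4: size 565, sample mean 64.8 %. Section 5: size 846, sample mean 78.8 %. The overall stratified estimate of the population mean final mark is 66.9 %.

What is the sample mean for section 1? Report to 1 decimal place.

Σ Nₕx̄ₕ = N·μ, so 762·x̄_1 = 3133·66.9 − (622·59.7 + 338·65.7 + 565·64.8 + 846·78.8).
= 209597.7 − 162616.8 = 46980.9.
x̄_1 = 46980.9 / 762 = 61.655... → 61.7.

61.7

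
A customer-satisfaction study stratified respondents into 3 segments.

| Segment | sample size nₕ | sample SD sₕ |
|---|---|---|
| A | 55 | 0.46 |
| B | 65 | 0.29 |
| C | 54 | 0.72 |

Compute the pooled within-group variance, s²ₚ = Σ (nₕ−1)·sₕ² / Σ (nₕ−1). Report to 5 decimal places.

0.25897

A: (55−1)·0.46² = 54·0.2116 = 11.4264
B: (65−1)·0.29² = 64·0.0841 = 5.3824
C: (54−1)·0.72² = 53·0.5184 = 27.4752
Numerator = 44.284; denominator = Σ(nₕ−1) = 171.
s²ₚ = 44.284/171 = 0.2589708... → 0.25897.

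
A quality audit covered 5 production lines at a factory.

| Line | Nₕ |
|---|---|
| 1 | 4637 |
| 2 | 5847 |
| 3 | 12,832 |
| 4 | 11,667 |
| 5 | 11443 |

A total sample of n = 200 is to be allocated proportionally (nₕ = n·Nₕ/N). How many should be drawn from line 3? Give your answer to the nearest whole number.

55

N = 4637 + 5847 + 12832 + 11667 + 11443 = 46426.
n_3 = 200·12832/46426 = 55.279... → 55.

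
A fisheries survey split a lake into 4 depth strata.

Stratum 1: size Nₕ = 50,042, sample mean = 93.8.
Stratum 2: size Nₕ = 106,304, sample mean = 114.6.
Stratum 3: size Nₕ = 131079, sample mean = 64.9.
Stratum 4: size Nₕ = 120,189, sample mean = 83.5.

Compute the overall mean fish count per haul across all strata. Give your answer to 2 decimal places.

86.89

N = 50042 + 106304 + 131079 + 120189 = 407614.
Weight each subgroup mean by Nₕ/N and sum.
Σ Nₕx̄ₕ = 50042·93.8 + 106304·114.6 + 131079·64.9 + 120189·83.5 = 4693939.6 + 12182438.4 + 8507027.1 + 10035781.5 = 35419186.6.
Divide by N: 35419186.6 / 407614 = 86.8939... → 86.89.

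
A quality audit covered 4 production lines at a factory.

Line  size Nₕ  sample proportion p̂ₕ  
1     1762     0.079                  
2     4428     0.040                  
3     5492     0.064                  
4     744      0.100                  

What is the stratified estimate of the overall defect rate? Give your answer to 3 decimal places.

N = 1762 + 4428 + 5492 + 744 = 12426.
Overall proportion = Σ (Nₕ/N)·p̂ₕ.
Σ Nₕp̂ₕ = 139.198 + 177.12 + 351.488 + 74.4 = 742.206.
742.206 / 12426 = 0.05973... → 0.060.

0.060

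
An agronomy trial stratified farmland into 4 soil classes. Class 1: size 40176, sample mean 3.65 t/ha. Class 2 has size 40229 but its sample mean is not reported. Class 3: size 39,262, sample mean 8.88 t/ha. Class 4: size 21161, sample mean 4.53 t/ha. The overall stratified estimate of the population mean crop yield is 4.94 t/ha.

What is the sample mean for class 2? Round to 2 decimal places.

2.60

N = 40176 + 40229 + 39262 + 21161 = 140828.
Overall total = μ·N = 4.94·140828 = 695690.32.
Subtract the known strata: 40176·3.65 + 39262·8.88 + 21161·4.53 = 591148.29.
Remaining total for class 2: 695690.32 − 591148.29 = 104542.03.
Divide by its size: 104542.03 / 40229 = 2.5987... → 2.60.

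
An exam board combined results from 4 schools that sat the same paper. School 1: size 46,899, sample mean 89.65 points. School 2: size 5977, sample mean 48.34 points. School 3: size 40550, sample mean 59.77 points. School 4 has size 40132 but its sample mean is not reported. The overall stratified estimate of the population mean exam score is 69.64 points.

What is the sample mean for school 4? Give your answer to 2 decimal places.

59.40

Σ Nₕx̄ₕ = N·μ, so 40132·x̄_4 = 133558·69.64 − (46899·89.65 + 5977·48.34 + 40550·59.77).
= 9300979.12 − 6917097.03 = 2383882.09.
x̄_4 = 2383882.09 / 40132 = 59.4010... → 59.40.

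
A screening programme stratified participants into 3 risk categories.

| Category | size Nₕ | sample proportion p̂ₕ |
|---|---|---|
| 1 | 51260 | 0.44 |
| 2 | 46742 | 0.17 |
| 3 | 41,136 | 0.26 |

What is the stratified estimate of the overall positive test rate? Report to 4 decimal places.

Wₕ = Nₕ/N with N = 139138: 0.3684, 0.3359, 0.2956.
p̂_st = 0.3684·0.44 + 0.3359·0.17 + 0.2956·0.26 ≈ 0.296079... → 0.2961.

0.2961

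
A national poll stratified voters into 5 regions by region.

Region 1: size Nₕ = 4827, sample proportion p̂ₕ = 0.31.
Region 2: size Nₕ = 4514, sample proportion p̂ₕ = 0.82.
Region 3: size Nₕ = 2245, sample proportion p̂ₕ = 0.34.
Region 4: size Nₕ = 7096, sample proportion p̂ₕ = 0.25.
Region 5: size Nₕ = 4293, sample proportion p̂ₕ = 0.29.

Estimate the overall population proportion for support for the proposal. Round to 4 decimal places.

N = 4827 + 4514 + 2245 + 7096 + 4293 = 22975.
Overall proportion = Σ (Nₕ/N)·p̂ₕ.
Σ Nₕp̂ₕ = 1496.37 + 3701.48 + 763.3 + 1774 + 1244.97 = 8980.12.
8980.12 / 22975 = 0.390865... → 0.3909.

0.3909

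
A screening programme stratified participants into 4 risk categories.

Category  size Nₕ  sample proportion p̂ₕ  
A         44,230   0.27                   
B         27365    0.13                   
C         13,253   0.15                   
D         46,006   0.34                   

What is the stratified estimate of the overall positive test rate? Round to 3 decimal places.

0.253

Wₕ = Nₕ/N with N = 130854: 0.3380, 0.2091, 0.1013, 0.3516.
p̂_st = 0.3380·0.27 + 0.2091·0.13 + 0.1013·0.15 + 0.3516·0.34 ≈ 0.25318... → 0.253.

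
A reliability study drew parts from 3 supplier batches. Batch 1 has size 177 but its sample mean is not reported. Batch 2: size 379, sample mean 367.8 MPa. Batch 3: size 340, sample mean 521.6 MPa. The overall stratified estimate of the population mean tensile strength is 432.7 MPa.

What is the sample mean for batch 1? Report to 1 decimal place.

400.9

N = 177 + 379 + 340 = 896.
Overall total = μ·N = 432.7·896 = 387699.2.
Subtract the known strata: 379·367.8 + 340·521.6 = 316740.2.
Remaining total for batch 1: 387699.2 − 316740.2 = 70959.
Divide by its size: 70959 / 177 = 400.898... → 400.9.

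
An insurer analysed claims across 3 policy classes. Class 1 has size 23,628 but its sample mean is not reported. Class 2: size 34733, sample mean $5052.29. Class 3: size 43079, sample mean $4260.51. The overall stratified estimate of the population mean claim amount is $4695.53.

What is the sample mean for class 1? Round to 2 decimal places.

4964.23

Σ Nₕx̄ₕ = N·μ, so 23628·x̄_1 = 101440·4695.53 − (34733·5052.29 + 43079·4260.51).
= 476314563.2 − 359019698.86 = 117294864.34.
x̄_1 = 117294864.34 / 23628 = 4964.2316... → 4964.23.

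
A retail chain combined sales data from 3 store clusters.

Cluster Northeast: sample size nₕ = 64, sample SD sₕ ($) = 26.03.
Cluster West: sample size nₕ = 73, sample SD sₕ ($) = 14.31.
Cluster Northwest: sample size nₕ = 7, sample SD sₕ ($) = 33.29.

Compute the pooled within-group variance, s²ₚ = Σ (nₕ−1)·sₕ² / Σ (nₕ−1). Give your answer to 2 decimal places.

Degrees of freedom: 63 + 72 + 6 = 141.
Σ(nₕ−1)sₕ² = 63·677.5609 + 72·204.7761 + 6·1108.2241 = 64079.5605.
s²ₚ = 64079.5605 / 141 = 454.4650... → 454.46.

454.46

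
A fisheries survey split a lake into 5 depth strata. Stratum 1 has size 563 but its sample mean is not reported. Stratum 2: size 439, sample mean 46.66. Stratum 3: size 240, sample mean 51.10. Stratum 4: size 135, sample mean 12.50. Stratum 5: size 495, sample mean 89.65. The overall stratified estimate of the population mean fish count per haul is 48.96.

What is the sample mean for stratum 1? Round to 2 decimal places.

22.81

Σ Nₕx̄ₕ = N·μ, so 563·x̄_1 = 1872·48.96 − (439·46.66 + 240·51.10 + 135·12.50 + 495·89.65).
= 91653.12 − 78811.99 = 12841.13.
x̄_1 = 12841.13 / 563 = 22.8084... → 22.81.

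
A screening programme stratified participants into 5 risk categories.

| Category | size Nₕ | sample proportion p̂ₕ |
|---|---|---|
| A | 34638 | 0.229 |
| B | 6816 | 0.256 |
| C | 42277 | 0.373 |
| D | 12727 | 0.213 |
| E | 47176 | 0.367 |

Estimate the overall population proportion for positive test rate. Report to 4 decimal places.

0.3166

Wₕ = Nₕ/N with N = 143634: 0.2412, 0.0475, 0.2943, 0.0886, 0.3284.
p̂_st = 0.2412·0.229 + 0.0475·0.256 + 0.2943·0.373 + 0.0886·0.213 + 0.3284·0.367 ≈ 0.316574... → 0.3166.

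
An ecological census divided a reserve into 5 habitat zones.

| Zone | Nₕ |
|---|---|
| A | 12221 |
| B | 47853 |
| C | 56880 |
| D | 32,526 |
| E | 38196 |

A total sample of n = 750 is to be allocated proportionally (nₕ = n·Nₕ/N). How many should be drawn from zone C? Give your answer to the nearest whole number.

N = 12221 + 47853 + 56880 + 32526 + 38196 = 187676.
n_C = 750·56880/187676 = 227.307... → 227.

227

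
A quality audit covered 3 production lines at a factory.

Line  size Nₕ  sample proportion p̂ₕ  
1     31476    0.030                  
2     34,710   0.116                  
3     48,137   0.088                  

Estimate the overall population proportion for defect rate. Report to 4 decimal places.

N = 31476 + 34710 + 48137 = 114323.
Overall proportion = Σ (Nₕ/N)·p̂ₕ.
Σ Nₕp̂ₕ = 944.28 + 4026.36 + 4236.056 = 9206.696.
9206.696 / 114323 = 0.080532... → 0.0805.

0.0805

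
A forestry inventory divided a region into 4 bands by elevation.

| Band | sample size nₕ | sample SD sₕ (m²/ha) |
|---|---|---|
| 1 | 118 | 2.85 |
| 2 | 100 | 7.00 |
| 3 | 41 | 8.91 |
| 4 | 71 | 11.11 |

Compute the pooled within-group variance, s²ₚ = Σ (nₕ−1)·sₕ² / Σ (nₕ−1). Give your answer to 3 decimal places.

Degrees of freedom: 117 + 99 + 40 + 70 = 326.
Σ(nₕ−1)sₕ² = 117·8.1225 + 99·49 + 40·79.3881 + 70·123.4321 = 17617.1035.
s²ₚ = 17617.1035 / 326 = 54.04019... → 54.040.

54.040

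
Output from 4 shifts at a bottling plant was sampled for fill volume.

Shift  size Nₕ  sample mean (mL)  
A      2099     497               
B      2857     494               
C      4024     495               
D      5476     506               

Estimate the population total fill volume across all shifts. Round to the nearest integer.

Population total = Σ Nₕ·x̄ₕ (each stratum's size times its mean).
2099·497 + 2857·494 + 4024·495 + 5476·506 = 1043203 + 1411358 + 1991880 + 2770856 = 7217297.

7217297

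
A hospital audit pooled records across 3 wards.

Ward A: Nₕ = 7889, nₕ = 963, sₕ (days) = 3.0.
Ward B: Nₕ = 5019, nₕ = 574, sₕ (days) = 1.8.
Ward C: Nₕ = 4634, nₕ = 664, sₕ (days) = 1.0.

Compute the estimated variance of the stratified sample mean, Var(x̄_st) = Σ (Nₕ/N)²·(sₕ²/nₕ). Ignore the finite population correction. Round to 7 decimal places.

N = 17542. Term for each stratum: Wₕ²sₕ²/nₕ.
Var(x̄_st) = 0.0018901746 + 0.0004620716 + 0.0001050959 = 0.0024573421 → 0.0024573.

0.0024573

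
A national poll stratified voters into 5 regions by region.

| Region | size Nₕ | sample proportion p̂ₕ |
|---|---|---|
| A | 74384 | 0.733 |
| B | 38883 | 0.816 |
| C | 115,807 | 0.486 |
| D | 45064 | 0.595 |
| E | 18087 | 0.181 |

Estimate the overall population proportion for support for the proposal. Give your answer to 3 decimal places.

0.591

N = 74384 + 38883 + 115807 + 45064 + 18087 = 292225.
Overall proportion = Σ (Nₕ/N)·p̂ₕ.
Σ Nₕp̂ₕ = 54523.472 + 31728.528 + 56282.202 + 26813.08 + 3273.747 = 172621.029.
172621.029 / 292225 = 0.59071... → 0.591.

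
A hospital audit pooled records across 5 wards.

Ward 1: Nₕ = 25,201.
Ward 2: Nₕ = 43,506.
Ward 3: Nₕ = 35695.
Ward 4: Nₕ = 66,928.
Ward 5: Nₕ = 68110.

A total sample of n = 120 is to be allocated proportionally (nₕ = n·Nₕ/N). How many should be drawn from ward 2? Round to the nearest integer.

N = 25201 + 43506 + 35695 + 66928 + 68110 = 239440.
n_2 = 120·43506/239440 = 21.804... → 22.

22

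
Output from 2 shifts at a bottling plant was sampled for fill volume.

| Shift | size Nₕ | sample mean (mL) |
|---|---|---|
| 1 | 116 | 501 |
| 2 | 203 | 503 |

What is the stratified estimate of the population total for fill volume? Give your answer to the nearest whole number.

160225

Estimate total by summing Nₕ·x̄ₕ over strata.
116·501 + 203·503 = 58116 + 102109 = 160225.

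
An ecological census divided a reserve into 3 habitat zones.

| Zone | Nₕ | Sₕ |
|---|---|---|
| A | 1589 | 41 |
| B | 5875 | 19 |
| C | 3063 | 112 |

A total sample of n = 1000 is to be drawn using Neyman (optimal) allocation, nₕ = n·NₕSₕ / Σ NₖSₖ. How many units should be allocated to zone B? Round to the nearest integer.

Σ NₕSₕ = 1589·41 + 5875·19 + 3063·112 = 519830.
Share for B: 111625/519830 = 0.21473.
n_B = 1000 × 0.21473 = 214.734... → 215.

215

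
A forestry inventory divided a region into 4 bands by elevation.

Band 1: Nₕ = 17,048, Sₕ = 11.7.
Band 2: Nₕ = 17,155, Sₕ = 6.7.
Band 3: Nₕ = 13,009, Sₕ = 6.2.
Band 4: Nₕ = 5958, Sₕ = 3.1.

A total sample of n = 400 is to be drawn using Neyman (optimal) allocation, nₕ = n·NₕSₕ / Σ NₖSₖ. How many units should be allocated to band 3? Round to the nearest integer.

78

1: NₕSₕ = 17048·11.7 = 199461.6
2: NₕSₕ = 17155·6.7 = 114938.5
3: NₕSₕ = 13009·6.2 = 80655.8
4: NₕSₕ = 5958·3.1 = 18469.8
Σ NₕSₕ = 413525.7.
n_3 = 400·80655.8/413525.7 = 78.018... → 78.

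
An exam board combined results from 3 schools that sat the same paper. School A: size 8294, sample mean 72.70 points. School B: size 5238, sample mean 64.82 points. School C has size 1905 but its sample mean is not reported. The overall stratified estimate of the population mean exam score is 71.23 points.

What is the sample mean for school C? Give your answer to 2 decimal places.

82.45

N = 8294 + 5238 + 1905 = 15437.
Overall total = μ·N = 71.23·15437 = 1099577.51.
Subtract the known strata: 8294·72.70 + 5238·64.82 = 942500.96.
Remaining total for school C: 1099577.51 − 942500.96 = 157076.55.
Divide by its size: 157076.55 / 1905 = 82.4549... → 82.45.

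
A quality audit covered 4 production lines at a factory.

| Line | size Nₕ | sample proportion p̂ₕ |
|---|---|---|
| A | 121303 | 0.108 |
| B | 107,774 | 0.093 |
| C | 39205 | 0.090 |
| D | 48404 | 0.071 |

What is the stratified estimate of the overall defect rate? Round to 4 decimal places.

0.0950

N = 121303 + 107774 + 39205 + 48404 = 316686.
Overall proportion = Σ (Nₕ/N)·p̂ₕ.
Σ Nₕp̂ₕ = 13100.724 + 10022.982 + 3528.45 + 3436.684 = 30088.84.
30088.84 / 316686 = 0.095012... → 0.0950.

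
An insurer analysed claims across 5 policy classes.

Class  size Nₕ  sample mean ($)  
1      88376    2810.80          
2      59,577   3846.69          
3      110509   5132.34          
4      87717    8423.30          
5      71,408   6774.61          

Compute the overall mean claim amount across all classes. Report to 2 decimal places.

5429.72

x̄_st = (Σ Nₕx̄ₕ) / (Σ Nₕ) = (88376·2810.80 + 59577·3846.69 + 110509·5132.34 + 87717·8423.30 + 71408·6774.61) / 417587
= 2267379228.97 / 417587 = 5429.7170... → 5429.72.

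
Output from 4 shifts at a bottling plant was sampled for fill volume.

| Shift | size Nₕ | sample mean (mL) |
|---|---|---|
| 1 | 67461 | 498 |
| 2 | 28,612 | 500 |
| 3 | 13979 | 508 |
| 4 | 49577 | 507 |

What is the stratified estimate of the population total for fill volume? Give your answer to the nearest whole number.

80138449

1: 67461·498 = 33595578
2: 28612·500 = 14306000
3: 13979·508 = 7101332
4: 49577·507 = 25135539
τ̂ = Σ Nₕx̄ₕ = 80138449.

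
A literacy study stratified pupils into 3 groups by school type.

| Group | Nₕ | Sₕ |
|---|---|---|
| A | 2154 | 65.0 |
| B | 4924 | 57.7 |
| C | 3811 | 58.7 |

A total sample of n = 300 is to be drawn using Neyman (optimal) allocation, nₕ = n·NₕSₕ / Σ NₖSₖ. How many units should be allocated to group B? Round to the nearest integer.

132

A: NₕSₕ = 2154·65.0 = 140010
B: NₕSₕ = 4924·57.7 = 284114.8
C: NₕSₕ = 3811·58.7 = 223705.7
Σ NₕSₕ = 647830.5.
n_B = 300·284114.8/647830.5 = 131.569... → 132.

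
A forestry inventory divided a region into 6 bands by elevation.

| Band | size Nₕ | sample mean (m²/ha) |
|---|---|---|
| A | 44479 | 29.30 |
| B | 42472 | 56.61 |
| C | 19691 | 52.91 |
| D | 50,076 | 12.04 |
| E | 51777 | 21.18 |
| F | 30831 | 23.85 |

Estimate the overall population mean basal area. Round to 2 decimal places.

x̄_st = (Σ Nₕx̄ₕ) / (Σ Nₕ) = (44479·29.30 + 42472·56.61 + 19691·52.91 + 50076·12.04 + 51777·21.18 + 30831·23.85) / 239326
= 7184296.68 / 239326 = 30.0189... → 30.02.

30.02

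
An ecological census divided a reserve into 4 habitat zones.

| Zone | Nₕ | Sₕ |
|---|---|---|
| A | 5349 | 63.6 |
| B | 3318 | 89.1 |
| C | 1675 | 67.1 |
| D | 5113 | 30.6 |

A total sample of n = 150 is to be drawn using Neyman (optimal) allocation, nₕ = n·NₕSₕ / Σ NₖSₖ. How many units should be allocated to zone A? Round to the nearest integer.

Σ NₕSₕ = 5349·63.6 + 3318·89.1 + 1675·67.1 + 5113·30.6 = 904680.5.
Share for A: 340196.4/904680.5 = 0.37604.
n_A = 150 × 0.37604 = 56.406... → 56.

56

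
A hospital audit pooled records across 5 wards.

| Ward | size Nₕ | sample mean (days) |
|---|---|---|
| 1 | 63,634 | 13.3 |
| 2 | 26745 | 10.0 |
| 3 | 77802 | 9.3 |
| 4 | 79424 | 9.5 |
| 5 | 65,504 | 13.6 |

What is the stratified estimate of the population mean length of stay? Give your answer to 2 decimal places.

11.12

N = 313109; weights Wₕ = Nₕ/N = (0.2032, 0.0854, 0.2485, 0.2537, 0.2092).
x̄_st = Σ Wₕ·x̄ₕ = 0.2032·13.3 + 0.0854·10.0 + 0.2485·9.3 + 0.2537·9.5 + 0.2092·13.6 ≈ 11.1230...
→ 11.12.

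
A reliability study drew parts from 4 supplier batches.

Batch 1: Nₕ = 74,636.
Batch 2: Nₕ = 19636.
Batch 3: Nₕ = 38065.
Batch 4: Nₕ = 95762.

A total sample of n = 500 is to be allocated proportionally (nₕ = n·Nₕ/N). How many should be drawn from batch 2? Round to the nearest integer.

Share of batch 2 = 19636/228099 = 0.08609.
Allocate 500 × 0.08609 = 43.043... → 43.

43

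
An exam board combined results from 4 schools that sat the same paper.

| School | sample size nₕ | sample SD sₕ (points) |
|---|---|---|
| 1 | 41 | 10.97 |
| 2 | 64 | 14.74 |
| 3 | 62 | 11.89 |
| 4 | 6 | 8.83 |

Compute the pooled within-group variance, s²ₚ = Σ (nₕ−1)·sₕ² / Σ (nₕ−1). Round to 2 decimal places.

162.81

1: (41−1)·10.97² = 40·120.3409 = 4813.636
2: (64−1)·14.74² = 63·217.2676 = 13687.8588
3: (62−1)·11.89² = 61·141.3721 = 8623.6981
4: (6−1)·8.83² = 5·77.9689 = 389.8445
Numerator = 27515.0374; denominator = Σ(nₕ−1) = 169.
s²ₚ = 27515.0374/169 = 162.8109... → 162.81.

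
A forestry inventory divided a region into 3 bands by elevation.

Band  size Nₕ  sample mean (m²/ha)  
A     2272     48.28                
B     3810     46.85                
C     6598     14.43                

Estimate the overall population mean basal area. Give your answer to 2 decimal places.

30.24

x̄_st = (Σ Nₕx̄ₕ) / (Σ Nₕ) = (2272·48.28 + 3810·46.85 + 6598·14.43) / 12680
= 383399.8 / 12680 = 30.2366... → 30.24.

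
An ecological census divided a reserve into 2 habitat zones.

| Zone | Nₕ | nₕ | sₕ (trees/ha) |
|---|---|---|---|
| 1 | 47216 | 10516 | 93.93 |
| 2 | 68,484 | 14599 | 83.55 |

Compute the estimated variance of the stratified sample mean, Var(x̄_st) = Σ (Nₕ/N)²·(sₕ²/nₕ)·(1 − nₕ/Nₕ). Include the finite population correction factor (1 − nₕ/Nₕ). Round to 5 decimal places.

N = 115700; Wₕ = Nₕ/N.
zone 1: (47216/115700)²·93.93²/10516·(1 − 10516/47216) = 0.10860420
zone 2: (68484/115700)²·83.55²/14599·(1 − 14599/68484) = 0.13181356
Sum = 0.24041776 → 0.24042.

0.24042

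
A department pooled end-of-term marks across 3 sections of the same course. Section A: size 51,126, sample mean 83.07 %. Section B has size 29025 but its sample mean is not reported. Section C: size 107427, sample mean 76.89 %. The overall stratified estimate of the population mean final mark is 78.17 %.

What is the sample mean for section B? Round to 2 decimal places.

74.28

N = 51126 + 29025 + 107427 = 187578.
Overall total = μ·N = 78.17·187578 = 14662972.26.
Subtract the known strata: 51126·83.07 + 107427·76.89 = 12507098.85.
Remaining total for section B: 14662972.26 − 12507098.85 = 2155873.41.
Divide by its size: 2155873.41 / 29025 = 74.2764... → 74.28.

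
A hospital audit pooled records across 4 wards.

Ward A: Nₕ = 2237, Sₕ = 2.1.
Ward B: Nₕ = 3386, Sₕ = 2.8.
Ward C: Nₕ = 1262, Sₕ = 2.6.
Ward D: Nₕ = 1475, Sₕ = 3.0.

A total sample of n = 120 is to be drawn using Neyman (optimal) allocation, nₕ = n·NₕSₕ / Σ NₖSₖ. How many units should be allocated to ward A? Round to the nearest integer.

A: NₕSₕ = 2237·2.1 = 4697.7
B: NₕSₕ = 3386·2.8 = 9480.8
C: NₕSₕ = 1262·2.6 = 3281.2
D: NₕSₕ = 1475·3.0 = 4425
Σ NₕSₕ = 21884.7.
n_A = 120·4697.7/21884.7 = 25.759... → 26.

26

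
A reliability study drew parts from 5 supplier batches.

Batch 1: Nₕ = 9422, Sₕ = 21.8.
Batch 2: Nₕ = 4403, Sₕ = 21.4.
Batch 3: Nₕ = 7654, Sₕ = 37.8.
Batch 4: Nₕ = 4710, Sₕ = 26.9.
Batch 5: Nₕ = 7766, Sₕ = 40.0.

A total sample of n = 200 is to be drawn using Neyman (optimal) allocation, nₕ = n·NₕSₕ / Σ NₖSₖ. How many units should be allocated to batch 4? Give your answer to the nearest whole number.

25

Σ NₕSₕ = 9422·21.8 + 4403·21.4 + 7654·37.8 + 4710·26.9 + 7766·40.0 = 1026284.
Share for 4: 126699/1026284 = 0.12345.
n_4 = 200 × 0.12345 = 24.691... → 25.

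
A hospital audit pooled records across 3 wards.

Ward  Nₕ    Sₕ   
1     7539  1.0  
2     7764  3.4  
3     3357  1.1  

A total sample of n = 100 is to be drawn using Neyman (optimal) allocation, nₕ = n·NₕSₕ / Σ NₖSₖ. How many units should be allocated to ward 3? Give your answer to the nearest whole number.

10

Σ NₕSₕ = 7539·1.0 + 7764·3.4 + 3357·1.1 = 37629.3.
Share for 3: 3692.7/37629.3 = 0.09813.
n_3 = 100 × 0.09813 = 9.813... → 10.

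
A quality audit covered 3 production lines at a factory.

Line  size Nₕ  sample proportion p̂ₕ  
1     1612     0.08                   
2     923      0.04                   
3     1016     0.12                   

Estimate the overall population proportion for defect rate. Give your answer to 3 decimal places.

N = 1612 + 923 + 1016 = 3551.
Overall proportion = Σ (Nₕ/N)·p̂ₕ.
Σ Nₕp̂ₕ = 128.96 + 36.92 + 121.92 = 287.8.
287.8 / 3551 = 0.08105... → 0.081.

0.081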